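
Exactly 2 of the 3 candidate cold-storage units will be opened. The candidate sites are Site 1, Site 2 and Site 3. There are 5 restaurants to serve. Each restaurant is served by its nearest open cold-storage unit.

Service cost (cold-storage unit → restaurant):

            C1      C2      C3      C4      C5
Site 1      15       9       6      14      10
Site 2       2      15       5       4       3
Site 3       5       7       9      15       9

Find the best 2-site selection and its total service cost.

With exactly 2 open, each restaurant uses its cheapest among the chosen.
{Site 2, Site 3}: C1→Site 2 2, C2→Site 3 7, C3→Site 2 5, C4→Site 2 4, C5→Site 2 3. Service cost 21.
{Site 1, Site 2}: service cost 23
{Site 1, Site 3}: service cost 41
Among all 3 size-2 choices, {Site 2, Site 3} is lowest.

Choose Site 2 and Site 3; total service cost 21.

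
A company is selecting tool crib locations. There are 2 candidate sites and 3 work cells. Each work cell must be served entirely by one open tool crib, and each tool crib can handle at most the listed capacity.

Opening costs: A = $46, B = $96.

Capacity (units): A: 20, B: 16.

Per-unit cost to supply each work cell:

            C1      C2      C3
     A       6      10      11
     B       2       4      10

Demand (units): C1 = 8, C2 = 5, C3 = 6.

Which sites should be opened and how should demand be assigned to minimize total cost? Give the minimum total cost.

Open {A}: C1→A 6·8=48, C2→A 10·5=50, C3→A 11·6=66.
Loads: A carries 19/20. Service 164; fixed 46; total 210.
Next best feasible plan costs 244.

Minimum total cost: 210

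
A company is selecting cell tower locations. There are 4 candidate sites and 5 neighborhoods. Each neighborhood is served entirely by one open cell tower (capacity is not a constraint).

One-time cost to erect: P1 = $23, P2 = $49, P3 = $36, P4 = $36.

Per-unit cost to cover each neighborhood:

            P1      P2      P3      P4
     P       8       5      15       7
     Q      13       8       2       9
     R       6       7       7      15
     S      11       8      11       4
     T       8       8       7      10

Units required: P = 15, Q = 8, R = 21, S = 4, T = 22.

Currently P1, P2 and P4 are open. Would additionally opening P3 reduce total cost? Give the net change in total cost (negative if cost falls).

Current service cost with {P1, P2, P4}: 457.
Adding P3: each neighborhood re-picks its cheapest; new service cost 387, saving 70.
Extra fixed cost: 36. Net change = 36 − 70 = -34.
(Totals: 565 → 531.)

Yes — net change −34 (cost falls by 34).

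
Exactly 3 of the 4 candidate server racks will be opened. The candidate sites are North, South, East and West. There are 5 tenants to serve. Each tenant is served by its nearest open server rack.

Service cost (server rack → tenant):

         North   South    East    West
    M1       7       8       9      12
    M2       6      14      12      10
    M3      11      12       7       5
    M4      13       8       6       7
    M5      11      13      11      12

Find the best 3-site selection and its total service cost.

Choose North, East and West; total service cost 35.

With exactly 3 open, each tenant uses its cheapest among the chosen.
{North, East, West}: M1→North 7, M2→North 6, M3→West 5, M4→East 6, M5→North 11. Service cost 35.
{North, South, West}: service cost 36
{North, South, East}: service cost 37
Among all 4 size-3 choices, {North, East, West} is lowest.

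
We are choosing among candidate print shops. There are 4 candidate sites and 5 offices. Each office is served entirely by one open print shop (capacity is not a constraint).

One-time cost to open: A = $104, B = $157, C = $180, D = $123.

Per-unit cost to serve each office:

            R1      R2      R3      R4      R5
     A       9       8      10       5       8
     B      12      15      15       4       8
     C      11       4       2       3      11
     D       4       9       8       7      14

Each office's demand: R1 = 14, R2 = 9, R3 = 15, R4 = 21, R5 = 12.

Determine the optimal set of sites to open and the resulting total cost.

For any fixed open set, each office goes to its cheapest open site; total = fixed + service.
{C}: R1→C 11·14=154, R2→C 4·9=36, R3→C 2·15=30, R4→C 3·21=63, R5→C 11·12=132. Service 415; fixed 180; total 595.
{C, D}: service 317 + fixed 303 = 620
{A, C}: R1→A 9·14=126, R2→C 4·9=36, R3→C 2·15=30, R4→C 3·21=63, R5→A 8·12=96. Service 351; fixed 284; total 635.
{A, B, C, D}: R1→D 4·14=56, R2→C 4·9=36, R3→C 2·15=30, R4→C 3·21=63, R5→A 8·12=96. Service 281; fixed 564; total 845.
No other subset beats 595.

Open C only; minimum total cost 595.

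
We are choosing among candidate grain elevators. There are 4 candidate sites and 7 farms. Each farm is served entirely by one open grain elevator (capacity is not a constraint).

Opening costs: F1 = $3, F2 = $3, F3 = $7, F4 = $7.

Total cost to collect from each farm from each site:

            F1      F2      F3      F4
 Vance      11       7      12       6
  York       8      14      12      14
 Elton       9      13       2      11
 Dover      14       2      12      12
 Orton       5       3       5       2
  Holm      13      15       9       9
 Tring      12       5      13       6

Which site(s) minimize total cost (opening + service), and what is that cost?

Open F1, F2 and F3; minimum total cost 49.

For any fixed open set, each farm goes to its cheapest open site; total = fixed + service.
{F1, F2, F3}: Vance→F2 7, York→F1 8, Elton→F3 2, Dover→F2 2, Orton→F2 3, Holm→F3 9, Tring→F2 5. Service 36; fixed 13; total 49.
{F2, F3}: Vance→F2 7, York→F3 12, Elton→F3 2, Dover→F2 2, Orton→F2 3, Holm→F3 9, Tring→F2 5. Service 40; fixed 10; total 50.
{F1, F2}: Vance→F2 7, York→F1 8, Elton→F1 9, Dover→F2 2, Orton→F2 3, Holm→F1 13, Tring→F2 5. Service 47; fixed 6; total 53.
{F1, F2, F3, F4}: Vance→F4 6, York→F1 8, Elton→F3 2, Dover→F2 2, Orton→F4 2, Holm→F3 9, Tring→F2 5. Service 34; fixed 20; total 54.
No other subset beats 49.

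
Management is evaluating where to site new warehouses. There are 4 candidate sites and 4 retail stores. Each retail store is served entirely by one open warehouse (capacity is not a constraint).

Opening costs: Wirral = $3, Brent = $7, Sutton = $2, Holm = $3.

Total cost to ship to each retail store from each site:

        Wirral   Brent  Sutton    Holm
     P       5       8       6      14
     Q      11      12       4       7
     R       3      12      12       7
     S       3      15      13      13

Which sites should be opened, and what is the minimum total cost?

Open Wirral and Sutton; minimum total cost 20.

For any fixed open set, each retail store goes to its cheapest open site; total = fixed + service.
{Wirral, Sutton}: P→Wirral 5, Q→Sutton 4, R→Wirral 3, S→Wirral 3. Service 15; fixed 5; total 20.
{Wirral, Sutton, Holm}: service 15 + fixed 8 = 23
{Wirral, Holm}: service 18 + fixed 6 = 24
{Wirral, Brent, Sutton, Holm}: P→Wirral 5, Q→Sutton 4, R→Wirral 3, S→Wirral 3. Service 15; fixed 15; total 30.
No other subset beats 20.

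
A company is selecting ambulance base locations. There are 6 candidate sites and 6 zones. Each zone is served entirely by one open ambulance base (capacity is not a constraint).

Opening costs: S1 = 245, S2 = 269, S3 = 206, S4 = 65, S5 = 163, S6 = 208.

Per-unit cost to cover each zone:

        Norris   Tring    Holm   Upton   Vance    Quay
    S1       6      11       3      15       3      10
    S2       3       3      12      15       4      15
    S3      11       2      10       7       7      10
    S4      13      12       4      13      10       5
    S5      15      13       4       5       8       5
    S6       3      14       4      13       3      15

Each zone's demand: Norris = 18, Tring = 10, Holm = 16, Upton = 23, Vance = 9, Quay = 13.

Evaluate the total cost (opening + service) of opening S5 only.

Total cost: 879

Each zone is assigned to its cheapest site among the open ones.
{S5}: Norris→S5 15·18=270, Tring→S5 13·10=130, Holm→S5 4·16=64, Upton→S5 5·23=115, Vance→S5 8·9=72, Quay→S5 5·13=65. Service 716; fixed 163; total 879.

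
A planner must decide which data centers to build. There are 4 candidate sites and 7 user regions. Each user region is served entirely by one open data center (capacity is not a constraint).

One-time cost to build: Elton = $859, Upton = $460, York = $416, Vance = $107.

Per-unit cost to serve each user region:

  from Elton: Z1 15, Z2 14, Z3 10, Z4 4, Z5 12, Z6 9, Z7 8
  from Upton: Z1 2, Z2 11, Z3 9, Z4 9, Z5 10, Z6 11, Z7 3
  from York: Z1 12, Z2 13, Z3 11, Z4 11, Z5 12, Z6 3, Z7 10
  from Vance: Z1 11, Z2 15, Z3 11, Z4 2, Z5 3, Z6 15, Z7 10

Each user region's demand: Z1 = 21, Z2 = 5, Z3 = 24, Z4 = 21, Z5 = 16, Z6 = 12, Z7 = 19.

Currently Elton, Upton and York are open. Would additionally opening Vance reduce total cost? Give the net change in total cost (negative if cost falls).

Current service cost with {Elton, Upton, York}: 650.
Adding Vance: each user region re-picks its cheapest; new service cost 496, saving 154.
Extra fixed cost: 107. Net change = 107 − 154 = -47.
(Totals: 2385 → 2338.)

Yes — net change −47 (cost falls by 47).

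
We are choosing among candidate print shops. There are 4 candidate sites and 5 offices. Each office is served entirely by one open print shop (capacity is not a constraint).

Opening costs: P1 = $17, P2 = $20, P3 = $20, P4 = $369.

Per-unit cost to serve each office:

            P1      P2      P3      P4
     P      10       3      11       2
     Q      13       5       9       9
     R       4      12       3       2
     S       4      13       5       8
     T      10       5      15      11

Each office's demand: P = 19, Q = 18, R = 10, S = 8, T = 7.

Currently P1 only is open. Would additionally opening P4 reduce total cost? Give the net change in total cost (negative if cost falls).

No — net change +125 (cost rises by 125).

Current service cost with {P1}: 566.
Adding P4: each office re-picks its cheapest; new service cost 322, saving 244.
Extra fixed cost: 369. Net change = 369 − 244 = 125.
(Totals: 583 → 708.)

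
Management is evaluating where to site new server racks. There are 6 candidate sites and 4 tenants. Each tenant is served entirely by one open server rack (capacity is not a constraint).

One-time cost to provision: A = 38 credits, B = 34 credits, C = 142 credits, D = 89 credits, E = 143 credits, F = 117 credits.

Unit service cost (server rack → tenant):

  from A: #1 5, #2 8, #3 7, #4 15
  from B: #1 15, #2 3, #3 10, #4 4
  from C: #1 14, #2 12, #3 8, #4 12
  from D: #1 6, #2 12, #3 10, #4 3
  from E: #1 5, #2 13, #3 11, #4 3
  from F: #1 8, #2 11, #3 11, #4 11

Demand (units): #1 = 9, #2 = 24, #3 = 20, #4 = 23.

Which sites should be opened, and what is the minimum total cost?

Open A and B; minimum total cost 421.

For any fixed open set, each tenant goes to its cheapest open site; total = fixed + service.
{A, B}: #1→A 5·9=45, #2→B 3·24=72, #3→A 7·20=140, #4→B 4·23=92. Service 349; fixed 72; total 421.
{A, B, D}: service 326 + fixed 161 = 487
{B, D}: service 395 + fixed 123 = 518
{A, B, C, D, E, F}: service 326 + fixed 563 = 889
No other subset beats 421.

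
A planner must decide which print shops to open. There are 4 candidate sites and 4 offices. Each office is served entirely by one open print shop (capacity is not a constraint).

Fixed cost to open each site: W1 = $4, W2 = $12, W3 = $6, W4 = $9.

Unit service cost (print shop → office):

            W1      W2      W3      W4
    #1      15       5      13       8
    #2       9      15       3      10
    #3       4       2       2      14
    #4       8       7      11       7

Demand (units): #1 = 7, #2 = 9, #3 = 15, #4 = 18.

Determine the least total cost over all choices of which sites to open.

Minimum total cost: 236

For any fixed open set, each office goes to its cheapest open site; total = fixed + service.
{W2, W3}: #1→W2 5·7=35, #2→W3 3·9=27, #3→W2 2·15=30, #4→W2 7·18=126. Service 218; fixed 18; total 236.
{W1, W2, W3}: #1→W2 5·7=35, #2→W3 3·9=27, #3→W2 2·15=30, #4→W2 7·18=126. Service 218; fixed 22; total 240.
{W2, W3, W4}: #1→W2 5·7=35, #2→W3 3·9=27, #3→W2 2·15=30, #4→W2 7·18=126. Service 218; fixed 27; total 245.
{W1, W2, W3, W4}: service 218 + fixed 31 = 249
No other subset beats 236.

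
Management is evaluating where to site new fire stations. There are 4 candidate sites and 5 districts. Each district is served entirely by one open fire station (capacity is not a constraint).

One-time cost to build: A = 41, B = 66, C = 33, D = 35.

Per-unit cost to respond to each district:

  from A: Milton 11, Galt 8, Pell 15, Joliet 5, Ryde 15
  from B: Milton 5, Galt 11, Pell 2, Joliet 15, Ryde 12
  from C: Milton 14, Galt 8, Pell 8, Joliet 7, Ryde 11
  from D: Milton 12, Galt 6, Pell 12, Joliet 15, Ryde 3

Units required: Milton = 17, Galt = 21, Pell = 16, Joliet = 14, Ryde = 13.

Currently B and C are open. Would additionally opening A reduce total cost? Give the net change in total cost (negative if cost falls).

No — net change +13 (cost rises by 13).

Current service cost with {B, C}: 526.
Adding A: each district re-picks its cheapest; new service cost 498, saving 28.
Extra fixed cost: 41. Net change = 41 − 28 = 13.
(Totals: 625 → 638.)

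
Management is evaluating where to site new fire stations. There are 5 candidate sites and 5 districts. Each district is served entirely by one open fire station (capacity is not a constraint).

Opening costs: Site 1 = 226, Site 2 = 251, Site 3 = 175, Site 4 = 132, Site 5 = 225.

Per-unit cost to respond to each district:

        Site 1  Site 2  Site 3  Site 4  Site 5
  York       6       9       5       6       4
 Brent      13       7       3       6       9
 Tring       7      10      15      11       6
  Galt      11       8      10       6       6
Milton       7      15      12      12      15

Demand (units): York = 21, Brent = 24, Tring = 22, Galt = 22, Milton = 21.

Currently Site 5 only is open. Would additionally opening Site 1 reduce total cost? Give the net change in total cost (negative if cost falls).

No — net change +58 (cost rises by 58).

Current service cost with {Site 5}: 879.
Adding Site 1: each district re-picks its cheapest; new service cost 711, saving 168.
Extra fixed cost: 226. Net change = 226 − 168 = 58.
(Totals: 1104 → 1162.)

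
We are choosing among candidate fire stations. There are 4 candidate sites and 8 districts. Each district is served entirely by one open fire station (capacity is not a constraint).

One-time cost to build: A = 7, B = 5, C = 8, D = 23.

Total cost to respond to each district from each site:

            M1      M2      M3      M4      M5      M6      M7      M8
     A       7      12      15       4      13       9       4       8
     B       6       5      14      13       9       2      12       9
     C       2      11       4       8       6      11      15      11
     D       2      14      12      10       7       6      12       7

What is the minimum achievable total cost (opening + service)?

Minimum total cost: 55

For any fixed open set, each district goes to its cheapest open site; total = fixed + service.
{A, B, C}: M1→C 2, M2→B 5, M3→C 4, M4→A 4, M5→C 6, M6→B 2, M7→A 4, M8→A 8. Service 35; fixed 20; total 55.
{B, C}: service 48 + fixed 13 = 61
{A, C}: service 48 + fixed 15 = 63
{A, B, C, D}: service 34 + fixed 43 = 77
No other subset beats 55.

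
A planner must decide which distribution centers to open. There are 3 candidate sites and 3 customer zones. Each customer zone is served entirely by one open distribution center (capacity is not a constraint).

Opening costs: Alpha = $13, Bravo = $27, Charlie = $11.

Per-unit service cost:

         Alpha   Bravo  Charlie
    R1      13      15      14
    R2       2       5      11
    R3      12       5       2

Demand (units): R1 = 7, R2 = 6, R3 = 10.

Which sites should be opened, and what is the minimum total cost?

For any fixed open set, each customer zone goes to its cheapest open site; total = fixed + service.
{Alpha, Charlie}: R1→Alpha 13·7=91, R2→Alpha 2·6=12, R3→Charlie 2·10=20. Service 123; fixed 24; total 147.
{Alpha, Bravo, Charlie}: service 123 + fixed 51 = 174
{Bravo, Charlie}: R1→Charlie 14·7=98, R2→Bravo 5·6=30, R3→Charlie 2·10=20. Service 148; fixed 38; total 186.
{Charlie}: R1→Charlie 14·7=98, R2→Charlie 11·6=66, R3→Charlie 2·10=20. Service 184; fixed 11; total 195.
No other subset beats 147.

Open Alpha and Charlie; minimum total cost 147.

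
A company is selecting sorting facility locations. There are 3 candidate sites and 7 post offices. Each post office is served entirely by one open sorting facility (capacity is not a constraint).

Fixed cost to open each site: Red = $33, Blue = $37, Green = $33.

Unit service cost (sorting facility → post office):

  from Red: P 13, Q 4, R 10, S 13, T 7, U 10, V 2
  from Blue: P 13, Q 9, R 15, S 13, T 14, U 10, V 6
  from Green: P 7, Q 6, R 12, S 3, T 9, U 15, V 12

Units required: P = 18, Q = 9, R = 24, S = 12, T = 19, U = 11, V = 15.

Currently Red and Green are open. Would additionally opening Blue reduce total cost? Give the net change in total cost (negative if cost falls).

No — net change +37 (cost rises by 37).

Current service cost with {Red, Green}: 711.
Adding Blue: each post office re-picks its cheapest; new service cost 711, saving 0.
Extra fixed cost: 37. Net change = 37 − 0 = 37.
(Totals: 777 → 814.)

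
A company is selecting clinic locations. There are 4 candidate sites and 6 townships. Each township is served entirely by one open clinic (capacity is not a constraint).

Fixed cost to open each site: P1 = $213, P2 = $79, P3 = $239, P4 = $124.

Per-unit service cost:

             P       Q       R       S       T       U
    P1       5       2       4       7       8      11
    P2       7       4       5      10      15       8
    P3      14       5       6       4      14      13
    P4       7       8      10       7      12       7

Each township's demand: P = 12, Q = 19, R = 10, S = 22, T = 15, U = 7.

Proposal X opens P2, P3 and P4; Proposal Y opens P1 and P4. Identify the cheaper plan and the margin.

Proposal X: {P2, P3, P4}: P→P2 7·12=84, Q→P2 4·19=76, R→P2 5·10=50, S→P3 4·22=88, T→P4 12·15=180, U→P4 7·7=49. Service 527; fixed 442; total 969.
Proposal Y: {P1, P4}: P→P1 5·12=60, Q→P1 2·19=38, R→P1 4·10=40, S→P1 7·22=154, T→P1 8·15=120, U→P4 7·7=49. Service 461; fixed 337; total 798.
Difference: |969 − 798| = 171.

Proposal Y is cheaper by 171.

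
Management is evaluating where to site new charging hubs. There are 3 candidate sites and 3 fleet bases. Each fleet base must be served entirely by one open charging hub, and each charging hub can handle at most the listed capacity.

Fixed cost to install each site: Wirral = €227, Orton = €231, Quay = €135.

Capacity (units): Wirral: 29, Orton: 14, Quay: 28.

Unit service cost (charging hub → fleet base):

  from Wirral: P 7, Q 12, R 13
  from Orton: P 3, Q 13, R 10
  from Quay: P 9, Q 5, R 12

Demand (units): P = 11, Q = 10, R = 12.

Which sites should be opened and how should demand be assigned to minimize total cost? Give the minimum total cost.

Open {Orton, Quay}: P→Orton 3·11=33, Q→Quay 5·10=50, R→Quay 12·12=144.
Loads: Orton carries 11/14, Quay carries 22/28. Service 227; fixed 366; total 593.
Next best feasible plan costs 633.

Minimum total cost: 593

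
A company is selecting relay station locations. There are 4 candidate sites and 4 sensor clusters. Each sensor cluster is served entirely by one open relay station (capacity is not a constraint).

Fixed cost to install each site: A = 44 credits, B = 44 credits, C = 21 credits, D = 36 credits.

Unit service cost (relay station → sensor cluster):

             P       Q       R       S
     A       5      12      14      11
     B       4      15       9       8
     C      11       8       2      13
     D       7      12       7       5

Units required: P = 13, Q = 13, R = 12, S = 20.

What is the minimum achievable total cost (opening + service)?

Minimum total cost: 376

For any fixed open set, each sensor cluster goes to its cheapest open site; total = fixed + service.
{C, D}: P→D 7·13=91, Q→C 8·13=104, R→C 2·12=24, S→D 5·20=100. Service 319; fixed 57; total 376.
{B, C, D}: P→B 4·13=52, Q→C 8·13=104, R→C 2·12=24, S→D 5·20=100. Service 280; fixed 101; total 381.
{A, C, D}: P→A 5·13=65, Q→C 8·13=104, R→C 2·12=24, S→D 5·20=100. Service 293; fixed 101; total 394.
{A, B, C, D}: service 280 + fixed 145 = 425
No other subset beats 376.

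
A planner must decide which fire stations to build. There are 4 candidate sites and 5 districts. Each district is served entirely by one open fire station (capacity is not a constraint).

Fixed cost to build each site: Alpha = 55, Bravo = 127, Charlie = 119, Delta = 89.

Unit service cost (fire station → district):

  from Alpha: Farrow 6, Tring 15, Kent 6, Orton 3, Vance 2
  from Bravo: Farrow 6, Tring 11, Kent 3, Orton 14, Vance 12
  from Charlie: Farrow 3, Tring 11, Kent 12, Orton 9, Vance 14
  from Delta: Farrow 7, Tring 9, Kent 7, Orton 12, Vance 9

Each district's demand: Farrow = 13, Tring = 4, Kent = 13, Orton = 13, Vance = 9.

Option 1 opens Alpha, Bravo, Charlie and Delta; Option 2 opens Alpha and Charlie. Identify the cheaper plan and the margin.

Option 2 is cheaper by 169.

Option 1: {Alpha, Bravo, Charlie, Delta}: Farrow→Charlie 3·13=39, Tring→Delta 9·4=36, Kent→Bravo 3·13=39, Orton→Alpha 3·13=39, Vance→Alpha 2·9=18. Service 171; fixed 390; total 561.
Option 2: {Alpha, Charlie}: Farrow→Charlie 3·13=39, Tring→Charlie 11·4=44, Kent→Alpha 6·13=78, Orton→Alpha 3·13=39, Vance→Alpha 2·9=18. Service 218; fixed 174; total 392.
Difference: |561 − 392| = 169.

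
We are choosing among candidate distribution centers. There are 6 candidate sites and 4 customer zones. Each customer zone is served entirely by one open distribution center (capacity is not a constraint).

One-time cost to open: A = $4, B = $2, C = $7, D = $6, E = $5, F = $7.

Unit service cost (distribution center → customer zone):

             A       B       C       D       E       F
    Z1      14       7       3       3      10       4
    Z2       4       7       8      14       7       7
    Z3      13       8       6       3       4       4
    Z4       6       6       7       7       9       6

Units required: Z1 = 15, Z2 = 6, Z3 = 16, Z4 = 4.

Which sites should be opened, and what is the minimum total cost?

For any fixed open set, each customer zone goes to its cheapest open site; total = fixed + service.
{A, D}: Z1→D 3·15=45, Z2→A 4·6=24, Z3→D 3·16=48, Z4→A 6·4=24. Service 141; fixed 10; total 151.
{A, B, D}: Z1→D 3·15=45, Z2→A 4·6=24, Z3→D 3·16=48, Z4→A 6·4=24. Service 141; fixed 12; total 153.
{A, D, E}: service 141 + fixed 15 = 156
{A, B, C, D, E, F}: service 141 + fixed 31 = 172
No other subset beats 151.

Open A and D; minimum total cost 151.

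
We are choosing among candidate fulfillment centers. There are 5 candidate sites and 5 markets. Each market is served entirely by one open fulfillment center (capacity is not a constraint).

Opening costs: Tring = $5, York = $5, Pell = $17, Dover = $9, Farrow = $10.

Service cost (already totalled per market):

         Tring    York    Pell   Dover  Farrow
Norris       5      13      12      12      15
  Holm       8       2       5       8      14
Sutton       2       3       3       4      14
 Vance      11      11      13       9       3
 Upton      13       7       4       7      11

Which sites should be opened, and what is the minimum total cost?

For any fixed open set, each market goes to its cheapest open site; total = fixed + service.
{Tring, York}: Norris→Tring 5, Holm→York 2, Sutton→Tring 2, Vance→Tring 11, Upton→York 7. Service 27; fixed 10; total 37.
{Tring, York, Farrow}: service 19 + fixed 20 = 39
{York}: Norris→York 13, Holm→York 2, Sutton→York 3, Vance→York 11, Upton→York 7. Service 36; fixed 5; total 41.
{Tring, York, Pell, Dover, Farrow}: Norris→Tring 5, Holm→York 2, Sutton→Tring 2, Vance→Farrow 3, Upton→Pell 4. Service 16; fixed 46; total 62.
No other subset beats 37.

Open Tring and York; minimum total cost 37.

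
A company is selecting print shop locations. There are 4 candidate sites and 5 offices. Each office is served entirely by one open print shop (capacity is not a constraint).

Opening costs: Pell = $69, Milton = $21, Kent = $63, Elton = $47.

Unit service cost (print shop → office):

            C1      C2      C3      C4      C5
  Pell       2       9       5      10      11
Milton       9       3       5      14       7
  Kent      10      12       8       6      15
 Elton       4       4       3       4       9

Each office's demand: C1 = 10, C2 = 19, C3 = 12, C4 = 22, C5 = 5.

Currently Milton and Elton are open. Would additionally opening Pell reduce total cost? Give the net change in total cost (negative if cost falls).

No — net change +49 (cost rises by 49).

Current service cost with {Milton, Elton}: 256.
Adding Pell: each office re-picks its cheapest; new service cost 236, saving 20.
Extra fixed cost: 69. Net change = 69 − 20 = 49.
(Totals: 324 → 373.)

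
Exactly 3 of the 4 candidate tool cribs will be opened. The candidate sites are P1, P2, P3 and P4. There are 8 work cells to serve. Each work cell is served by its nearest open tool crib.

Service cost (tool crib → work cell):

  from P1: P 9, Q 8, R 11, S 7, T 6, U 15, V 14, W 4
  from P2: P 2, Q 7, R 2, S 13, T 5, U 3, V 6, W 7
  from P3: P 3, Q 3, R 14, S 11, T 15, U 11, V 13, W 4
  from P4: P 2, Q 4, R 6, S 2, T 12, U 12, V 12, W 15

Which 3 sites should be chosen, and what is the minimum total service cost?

Choose P2, P3 and P4; total service cost 27.

With exactly 3 open, each work cell uses its cheapest among the chosen.
{P2, P3, P4}: P→P2 2, Q→P3 3, R→P2 2, S→P4 2, T→P2 5, U→P2 3, V→P2 6, W→P3 4. Service cost 27.
{P1, P2, P4}: service cost 28
{P1, P2, P3}: service cost 32
Among all 4 size-3 choices, {P2, P3, P4} is lowest.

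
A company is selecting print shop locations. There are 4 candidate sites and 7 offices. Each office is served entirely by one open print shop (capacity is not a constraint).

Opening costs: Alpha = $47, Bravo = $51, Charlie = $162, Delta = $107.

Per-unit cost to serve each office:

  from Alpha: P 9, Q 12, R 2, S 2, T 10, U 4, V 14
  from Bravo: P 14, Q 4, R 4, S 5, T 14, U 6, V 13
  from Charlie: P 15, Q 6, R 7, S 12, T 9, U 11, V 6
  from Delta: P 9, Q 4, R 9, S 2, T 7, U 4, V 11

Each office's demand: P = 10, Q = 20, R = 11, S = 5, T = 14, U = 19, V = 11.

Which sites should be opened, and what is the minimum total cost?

For any fixed open set, each office goes to its cheapest open site; total = fixed + service.
{Alpha, Delta}: P→Alpha 9·10=90, Q→Delta 4·20=80, R→Alpha 2·11=22, S→Alpha 2·5=10, T→Delta 7·14=98, U→Alpha 4·19=76, V→Delta 11·11=121. Service 497; fixed 154; total 651.
{Alpha, Bravo}: service 561 + fixed 98 = 659
{Bravo, Delta}: service 519 + fixed 158 = 677
{Alpha, Bravo, Charlie, Delta}: P→Alpha 9·10=90, Q→Bravo 4·20=80, R→Alpha 2·11=22, S→Alpha 2·5=10, T→Delta 7·14=98, U→Alpha 4·19=76, V→Charlie 6·11=66. Service 442; fixed 367; total 809.
No other subset beats 651.

Open Alpha and Delta; minimum total cost 651.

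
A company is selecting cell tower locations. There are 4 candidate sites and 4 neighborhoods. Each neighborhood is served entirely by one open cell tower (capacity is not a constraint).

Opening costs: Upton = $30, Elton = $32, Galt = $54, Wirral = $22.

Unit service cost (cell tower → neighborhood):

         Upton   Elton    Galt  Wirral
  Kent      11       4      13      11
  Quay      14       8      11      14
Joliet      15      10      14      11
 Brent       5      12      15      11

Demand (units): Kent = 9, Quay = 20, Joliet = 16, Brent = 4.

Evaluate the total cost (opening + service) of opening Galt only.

Each neighborhood is assigned to its cheapest site among the open ones.
{Galt}: Kent→Galt 13·9=117, Quay→Galt 11·20=220, Joliet→Galt 14·16=224, Brent→Galt 15·4=60. Service 621; fixed 54; total 675.

Total cost: 675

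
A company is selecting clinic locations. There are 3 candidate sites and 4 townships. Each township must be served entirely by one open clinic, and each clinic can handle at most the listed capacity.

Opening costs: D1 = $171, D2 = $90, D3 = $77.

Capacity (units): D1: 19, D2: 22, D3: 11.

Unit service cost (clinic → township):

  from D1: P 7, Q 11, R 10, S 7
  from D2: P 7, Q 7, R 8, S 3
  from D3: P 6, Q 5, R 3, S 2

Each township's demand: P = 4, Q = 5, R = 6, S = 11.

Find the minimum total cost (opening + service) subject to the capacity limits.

Minimum total cost: 271

Open {D2, D3}: P→D2 7·4=28, Q→D3 5·5=25, R→D3 3·6=18, S→D2 3·11=33.
Loads: D2 carries 15/22, D3 carries 11/11. Service 104; fixed 167; total 271.
Next best feasible plan costs 277.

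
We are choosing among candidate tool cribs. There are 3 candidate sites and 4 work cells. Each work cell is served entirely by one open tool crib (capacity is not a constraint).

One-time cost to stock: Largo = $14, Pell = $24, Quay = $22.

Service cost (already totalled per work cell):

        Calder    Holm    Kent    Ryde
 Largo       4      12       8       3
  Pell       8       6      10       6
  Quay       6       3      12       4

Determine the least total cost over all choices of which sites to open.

Minimum total cost: 41

For any fixed open set, each work cell goes to its cheapest open site; total = fixed + service.
{Largo}: Calder→Largo 4, Holm→Largo 12, Kent→Largo 8, Ryde→Largo 3. Service 27; fixed 14; total 41.
{Quay}: service 25 + fixed 22 = 47
{Largo, Quay}: Calder→Largo 4, Holm→Quay 3, Kent→Largo 8, Ryde→Largo 3. Service 18; fixed 36; total 54.
{Largo, Pell, Quay}: service 18 + fixed 60 = 78
(All 7 nonempty subsets were checked; Largo only is lowest.)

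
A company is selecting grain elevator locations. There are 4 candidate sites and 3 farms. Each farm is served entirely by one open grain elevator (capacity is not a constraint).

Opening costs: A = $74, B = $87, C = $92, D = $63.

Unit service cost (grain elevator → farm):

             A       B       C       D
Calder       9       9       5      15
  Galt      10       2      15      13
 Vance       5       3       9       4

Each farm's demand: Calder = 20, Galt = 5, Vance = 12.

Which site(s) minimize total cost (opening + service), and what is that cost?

For any fixed open set, each farm goes to its cheapest open site; total = fixed + service.
{B}: Calder→B 9·20=180, Galt→B 2·5=10, Vance→B 3·12=36. Service 226; fixed 87; total 313.
{B, C}: service 146 + fixed 179 = 325
{A}: service 290 + fixed 74 = 364
{A, B, C, D}: service 146 + fixed 316 = 462
No other subset beats 313.

Open B only; minimum total cost 313.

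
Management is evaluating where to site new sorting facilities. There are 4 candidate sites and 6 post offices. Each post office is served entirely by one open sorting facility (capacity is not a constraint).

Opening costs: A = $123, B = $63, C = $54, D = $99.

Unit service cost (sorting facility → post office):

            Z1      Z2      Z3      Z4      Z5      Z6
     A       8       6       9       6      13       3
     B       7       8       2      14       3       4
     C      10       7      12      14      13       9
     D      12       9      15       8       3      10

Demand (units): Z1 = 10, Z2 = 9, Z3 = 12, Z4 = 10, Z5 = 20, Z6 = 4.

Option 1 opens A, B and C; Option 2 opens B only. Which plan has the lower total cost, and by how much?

Option 2 is cheaper by 75.

Option 1: {A, B, C}: Z1→B 7·10=70, Z2→A 6·9=54, Z3→B 2·12=24, Z4→A 6·10=60, Z5→B 3·20=60, Z6→A 3·4=12. Service 280; fixed 240; total 520.
Option 2: {B}: Z1→B 7·10=70, Z2→B 8·9=72, Z3→B 2·12=24, Z4→B 14·10=140, Z5→B 3·20=60, Z6→B 4·4=16. Service 382; fixed 63; total 445.
Difference: |520 − 445| = 75.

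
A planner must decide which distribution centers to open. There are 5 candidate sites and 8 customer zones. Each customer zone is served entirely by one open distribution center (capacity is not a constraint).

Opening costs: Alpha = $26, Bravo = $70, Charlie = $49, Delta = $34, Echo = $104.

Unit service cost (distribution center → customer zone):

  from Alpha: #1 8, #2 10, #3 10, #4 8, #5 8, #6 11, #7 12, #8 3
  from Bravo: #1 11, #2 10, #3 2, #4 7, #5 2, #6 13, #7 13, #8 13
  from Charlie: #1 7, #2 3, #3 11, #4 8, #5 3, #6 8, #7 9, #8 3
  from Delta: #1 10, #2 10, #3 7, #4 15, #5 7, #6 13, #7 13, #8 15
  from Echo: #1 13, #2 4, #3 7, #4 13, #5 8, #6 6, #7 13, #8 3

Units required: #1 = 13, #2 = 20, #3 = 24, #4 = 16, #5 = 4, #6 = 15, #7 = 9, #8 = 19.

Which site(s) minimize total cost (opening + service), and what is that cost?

For any fixed open set, each customer zone goes to its cheapest open site; total = fixed + service.
{Bravo, Charlie}: #1→Charlie 7·13=91, #2→Charlie 3·20=60, #3→Bravo 2·24=48, #4→Bravo 7·16=112, #5→Bravo 2·4=8, #6→Charlie 8·15=120, #7→Charlie 9·9=81, #8→Charlie 3·19=57. Service 577; fixed 119; total 696.
{Alpha, Bravo, Charlie}: #1→Charlie 7·13=91, #2→Charlie 3·20=60, #3→Bravo 2·24=48, #4→Bravo 7·16=112, #5→Bravo 2·4=8, #6→Charlie 8·15=120, #7→Charlie 9·9=81, #8→Alpha 3·19=57. Service 577; fixed 145; total 722.
{Bravo, Charlie, Delta}: #1→Charlie 7·13=91, #2→Charlie 3·20=60, #3→Bravo 2·24=48, #4→Bravo 7·16=112, #5→Bravo 2·4=8, #6→Charlie 8·15=120, #7→Charlie 9·9=81, #8→Charlie 3·19=57. Service 577; fixed 153; total 730.
{Alpha, Bravo, Charlie, Delta, Echo}: service 547 + fixed 283 = 830
No other subset beats 696.

Open Bravo and Charlie; minimum total cost 696.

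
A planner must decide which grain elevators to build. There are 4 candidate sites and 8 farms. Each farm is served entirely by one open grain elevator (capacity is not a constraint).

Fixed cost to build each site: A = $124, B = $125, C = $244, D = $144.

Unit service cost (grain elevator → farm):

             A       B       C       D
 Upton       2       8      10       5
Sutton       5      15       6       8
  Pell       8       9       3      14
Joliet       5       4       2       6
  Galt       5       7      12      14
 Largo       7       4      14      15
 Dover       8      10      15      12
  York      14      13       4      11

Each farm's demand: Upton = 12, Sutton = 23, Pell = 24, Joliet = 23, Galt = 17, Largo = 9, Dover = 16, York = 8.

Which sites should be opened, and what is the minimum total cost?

Open A and C; minimum total cost 933.

For any fixed open set, each farm goes to its cheapest open site; total = fixed + service.
{A, C}: Upton→A 2·12=24, Sutton→A 5·23=115, Pell→C 3·24=72, Joliet→C 2·23=46, Galt→A 5·17=85, Largo→A 7·9=63, Dover→A 8·16=128, York→C 4·8=32. Service 565; fixed 368; total 933.
{A}: service 834 + fixed 124 = 958
{A, B}: service 776 + fixed 249 = 1025
{A, B, C, D}: Upton→A 2·12=24, Sutton→A 5·23=115, Pell→C 3·24=72, Joliet→C 2·23=46, Galt→A 5·17=85, Largo→B 4·9=36, Dover→A 8·16=128, York→C 4·8=32. Service 538; fixed 637; total 1175.
(All 15 nonempty subsets were checked; A and C is lowest.)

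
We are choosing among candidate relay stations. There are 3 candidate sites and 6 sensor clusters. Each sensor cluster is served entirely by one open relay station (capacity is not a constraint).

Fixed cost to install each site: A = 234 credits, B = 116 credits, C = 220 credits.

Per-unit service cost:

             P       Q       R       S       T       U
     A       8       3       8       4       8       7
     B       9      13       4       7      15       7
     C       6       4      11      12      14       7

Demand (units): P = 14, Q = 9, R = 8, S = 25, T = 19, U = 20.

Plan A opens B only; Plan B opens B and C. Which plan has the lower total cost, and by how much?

Plan A: {B}: P→B 9·14=126, Q→B 13·9=117, R→B 4·8=32, S→B 7·25=175, T→B 15·19=285, U→B 7·20=140. Service 875; fixed 116; total 991.
Plan B: {B, C}: P→C 6·14=84, Q→C 4·9=36, R→B 4·8=32, S→B 7·25=175, T→C 14·19=266, U→B 7·20=140. Service 733; fixed 336; total 1069.
Difference: |991 − 1069| = 78.

Plan A is cheaper by 78.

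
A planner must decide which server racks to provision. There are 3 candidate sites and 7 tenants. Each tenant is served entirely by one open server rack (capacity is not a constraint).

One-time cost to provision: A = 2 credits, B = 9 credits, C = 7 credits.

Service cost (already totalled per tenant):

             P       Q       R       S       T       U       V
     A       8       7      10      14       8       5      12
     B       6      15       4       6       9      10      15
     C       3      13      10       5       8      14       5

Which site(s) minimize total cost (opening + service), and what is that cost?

Open A and C; minimum total cost 52.

For any fixed open set, each tenant goes to its cheapest open site; total = fixed + service.
{A, C}: P→C 3, Q→A 7, R→A 10, S→C 5, T→A 8, U→A 5, V→C 5. Service 43; fixed 9; total 52.
{A, B, C}: service 37 + fixed 18 = 55
{A, B}: service 48 + fixed 11 = 59
{A}: service 64 + fixed 2 = 66
No other subset beats 52.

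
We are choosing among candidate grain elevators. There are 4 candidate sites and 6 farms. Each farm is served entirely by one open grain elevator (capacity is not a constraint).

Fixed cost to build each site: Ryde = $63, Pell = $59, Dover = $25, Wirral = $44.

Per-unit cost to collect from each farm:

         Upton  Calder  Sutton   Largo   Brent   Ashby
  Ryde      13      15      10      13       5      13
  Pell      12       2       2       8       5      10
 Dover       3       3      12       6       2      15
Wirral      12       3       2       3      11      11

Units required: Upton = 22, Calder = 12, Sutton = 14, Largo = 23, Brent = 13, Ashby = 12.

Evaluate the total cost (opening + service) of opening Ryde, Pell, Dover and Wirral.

Each farm is assigned to its cheapest site among the open ones.
{Ryde, Pell, Dover, Wirral}: Upton→Dover 3·22=66, Calder→Pell 2·12=24, Sutton→Pell 2·14=28, Largo→Wirral 3·23=69, Brent→Dover 2·13=26, Ashby→Pell 10·12=120. Service 333; fixed 191; total 524.

Total cost: 524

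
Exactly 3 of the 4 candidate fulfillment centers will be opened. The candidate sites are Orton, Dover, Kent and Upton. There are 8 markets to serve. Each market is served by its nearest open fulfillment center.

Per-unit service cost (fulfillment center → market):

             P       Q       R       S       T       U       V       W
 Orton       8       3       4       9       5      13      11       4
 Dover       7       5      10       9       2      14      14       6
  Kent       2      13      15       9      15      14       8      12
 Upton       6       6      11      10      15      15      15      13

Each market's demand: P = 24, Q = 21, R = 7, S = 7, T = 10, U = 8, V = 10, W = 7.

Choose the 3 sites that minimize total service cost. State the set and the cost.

Choose Orton, Dover and Kent; total service cost 434.

With exactly 3 open, each market uses its cheapest among the chosen.
{Orton, Dover, Kent}: P→Kent 2·24=48, Q→Orton 3·21=63, R→Orton 4·7=28, S→Orton 9·7=63, T→Dover 2·10=20, U→Orton 13·8=104, V→Kent 8·10=80, W→Orton 4·7=28. Service cost 434.
{Orton, Kent, Upton}: service cost 464
{Dover, Kent, Upton}: service cost 540
Among all 4 size-3 choices, {Orton, Dover, Kent} is lowest.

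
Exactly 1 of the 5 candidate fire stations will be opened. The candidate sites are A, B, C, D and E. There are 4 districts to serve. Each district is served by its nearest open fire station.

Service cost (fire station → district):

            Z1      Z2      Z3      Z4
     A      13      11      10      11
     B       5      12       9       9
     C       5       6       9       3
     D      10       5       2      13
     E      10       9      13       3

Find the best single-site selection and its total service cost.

With exactly 1 open, each district uses its cheapest among the chosen.
{C}: Z1→C 5, Z2→C 6, Z3→C 9, Z4→C 3. Service cost 23.
{D}: service cost 30
{B}: service cost 35
Among all 5 size-1 choices, {C} is lowest.

Choose C only; total service cost 23.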